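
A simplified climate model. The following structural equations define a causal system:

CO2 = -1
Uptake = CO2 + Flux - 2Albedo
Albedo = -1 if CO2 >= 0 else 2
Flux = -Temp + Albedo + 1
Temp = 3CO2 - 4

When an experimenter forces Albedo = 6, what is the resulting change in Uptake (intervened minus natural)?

do(Albedo=6) replaces the equation Albedo = -1 if CO2 >= 0 else 2 with the constant Albedo = 6.
Temp = 3CO2 - 4  [with CO2=-1]  = -7
Flux = -Temp + Albedo + 1  [with Temp=-7, Albedo=6]  = 14
Uptake = CO2 + Flux - 2Albedo  [with CO2=-1, Flux=14, Albedo=6]  = 1
Without intervention: Temp = 3CO2 - 4  [with CO2=-1]  = -7; Albedo = -1 if CO2 >= 0 else 2  [with CO2=-1]  = 2; Flux = -Temp + Albedo + 1  [with Temp=-7, Albedo=2]  = 10; Uptake = CO2 + Flux - 2Albedo  [with CO2=-1, Flux=10, Albedo=2]  = 5.
Change = 1 − 5 = -4.

-4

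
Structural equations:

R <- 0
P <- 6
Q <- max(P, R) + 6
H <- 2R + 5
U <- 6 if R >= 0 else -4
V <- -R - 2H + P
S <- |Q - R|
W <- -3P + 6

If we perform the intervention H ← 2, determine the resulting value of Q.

Under do(H=2), the mechanism H <- 2R + 5 is discarded; H is fixed at 2.
Since Q is not a descendant of the intervened variable, it is unaffected.
Q = max(P, R) + 6  [with P=6, R=0]  = 12

12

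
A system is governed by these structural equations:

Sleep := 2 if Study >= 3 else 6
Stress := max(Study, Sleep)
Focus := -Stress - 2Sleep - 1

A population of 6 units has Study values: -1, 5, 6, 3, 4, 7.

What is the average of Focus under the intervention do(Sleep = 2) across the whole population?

-9.5

Every unit gets Sleep=2 under the intervention. Focus values become -7, -10, -11, -8, -9, -12; E[Focus|do(Sleep=2)] = -9.5.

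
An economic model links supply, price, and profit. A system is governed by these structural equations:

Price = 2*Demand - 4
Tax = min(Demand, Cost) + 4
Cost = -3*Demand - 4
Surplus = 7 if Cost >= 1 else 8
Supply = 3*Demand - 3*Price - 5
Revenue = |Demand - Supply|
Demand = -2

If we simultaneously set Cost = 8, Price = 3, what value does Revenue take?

The joint intervention fixes Cost = 8, Price = 3, removing each variable's own equation.
Supply = 3*Demand - 3*Price - 5  [with Demand=-2, Price=3]  = -20
Revenue = |Demand - Supply|  [with Demand=-2, Supply=-20]  = 18

18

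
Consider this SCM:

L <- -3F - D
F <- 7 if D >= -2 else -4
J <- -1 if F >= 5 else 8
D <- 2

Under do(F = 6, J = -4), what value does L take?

-20

The joint intervention fixes F = 6, J = -4, removing each variable's own equation.
L = -3F - D  [with F=6, D=2]  = -20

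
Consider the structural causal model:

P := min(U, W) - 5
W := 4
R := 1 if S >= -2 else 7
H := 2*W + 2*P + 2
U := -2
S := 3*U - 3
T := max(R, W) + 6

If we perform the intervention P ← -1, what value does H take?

8

The intervention breaks the incoming arrows to P: P := min(U, W) - 5 no longer applies, and P = -1.
H = 2*W + 2*P + 2  [with W=4, P=-1]  = 8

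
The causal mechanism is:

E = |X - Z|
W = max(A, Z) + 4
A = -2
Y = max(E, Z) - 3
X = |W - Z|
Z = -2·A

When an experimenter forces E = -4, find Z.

4

Under do(E=-4), the mechanism E = |X - Z| is discarded; E is fixed at -4.
No directed path runs from E to Z, so Z keeps its natural value.
Z = -2·A  [with A=-2]  = 4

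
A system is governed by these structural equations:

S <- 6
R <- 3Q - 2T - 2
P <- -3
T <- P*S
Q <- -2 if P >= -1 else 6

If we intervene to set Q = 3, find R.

do(Q=3) replaces the equation Q <- -2 if P >= -1 else 6 with the constant Q = 3.
T = P*S  [with P=-3, S=6]  = -18
R = 3Q - 2T - 2  [with Q=3, T=-18]  = 43

43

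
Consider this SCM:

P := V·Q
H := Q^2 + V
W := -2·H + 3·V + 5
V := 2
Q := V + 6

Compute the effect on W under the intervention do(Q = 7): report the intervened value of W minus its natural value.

Under do(Q=7), the mechanism Q := V + 6 is discarded; Q is fixed at 7.
H = Q^2 + V  [with Q=7, V=2]  = 51
W = -2·H + 3·V + 5  [with H=51, V=2]  = -91
Without intervention: Q = V + 6  [with V=2]  = 8; H = Q^2 + V  [with Q=8, V=2]  = 66; W = -2·H + 3·V + 5  [with H=66, V=2]  = -121.
Change = -91 − (-121) = 30.

30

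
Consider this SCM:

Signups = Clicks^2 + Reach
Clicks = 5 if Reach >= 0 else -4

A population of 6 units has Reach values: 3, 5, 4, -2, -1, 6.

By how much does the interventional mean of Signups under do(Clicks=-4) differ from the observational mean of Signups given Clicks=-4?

The intervention sets Clicks=-4 in all 6 units regardless of Reach. Recomputing Signups per unit gives 19, 21, 20, 14, 15, 22; average 18.5.
E[Signups|Clicks=-4] averages over only the 2 units with Clicks=-4 (Reach = -2, -1): Signups = 14, 15, mean 14.5.
Difference = 18.5 − 14.5 = 4.

4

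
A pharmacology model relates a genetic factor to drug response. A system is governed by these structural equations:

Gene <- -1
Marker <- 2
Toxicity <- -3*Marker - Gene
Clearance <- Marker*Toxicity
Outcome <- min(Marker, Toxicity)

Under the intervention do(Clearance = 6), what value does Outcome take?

Intervening sets Clearance = 6 and removes its equation (Clearance <- Marker*Toxicity).
No directed path runs from Clearance to Outcome, so Outcome keeps its natural value.
Toxicity = -3*Marker - Gene  [with Marker=2, Gene=-1]  = -5
Outcome = min(Marker, Toxicity)  [with Marker=2, Toxicity=-5]  = -5

-5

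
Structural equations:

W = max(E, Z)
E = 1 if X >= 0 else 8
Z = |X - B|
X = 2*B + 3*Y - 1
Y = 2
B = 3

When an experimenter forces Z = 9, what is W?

Under do(Z=9), the mechanism Z = |X - B| is discarded; Z is fixed at 9.
X = 2*B + 3*Y - 1  [with B=3, Y=2]  = 11
E = 1 if X >= 0 else 8  [with X=11]  = 1
W = max(E, Z)  [with E=1, Z=9]  = 9

9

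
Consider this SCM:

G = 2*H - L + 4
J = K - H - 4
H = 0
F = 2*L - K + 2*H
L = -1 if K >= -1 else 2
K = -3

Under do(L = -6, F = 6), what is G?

10

The joint intervention fixes L = -6, F = 6, removing each variable's own equation.
G = 2*H - L + 4  [with H=0, L=-6]  = 10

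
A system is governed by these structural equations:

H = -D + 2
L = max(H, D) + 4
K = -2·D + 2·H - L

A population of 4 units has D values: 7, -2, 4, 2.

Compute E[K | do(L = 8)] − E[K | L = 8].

-7

do(L=8) breaks L's dependence on D. With L=8 fixed, K across the units is -32, 4, -20, -12, mean -15.
Conditioning on L=8 selects the 2 unit(s) with D ∈ {-2, 4}. Their K values: 4, -20. Mean = -8.
Difference = -15 − (-8) = -7.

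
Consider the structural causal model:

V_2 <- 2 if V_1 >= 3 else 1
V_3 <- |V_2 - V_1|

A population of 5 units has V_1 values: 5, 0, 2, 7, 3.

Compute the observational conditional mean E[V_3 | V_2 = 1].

1

Conditioning on V_2=1 selects the 2 unit(s) with V_1 ∈ {0, 2}. Their V_3 values: 1, 1. Mean = 1.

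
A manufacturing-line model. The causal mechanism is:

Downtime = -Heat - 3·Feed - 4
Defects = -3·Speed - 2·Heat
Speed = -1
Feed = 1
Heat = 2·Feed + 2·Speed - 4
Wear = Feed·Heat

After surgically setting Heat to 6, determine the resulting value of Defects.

do(Heat=6) replaces the equation Heat = 2·Feed + 2·Speed - 4 with the constant Heat = 6.
Defects = -3·Speed - 2·Heat  [with Speed=-1, Heat=6]  = -9

-9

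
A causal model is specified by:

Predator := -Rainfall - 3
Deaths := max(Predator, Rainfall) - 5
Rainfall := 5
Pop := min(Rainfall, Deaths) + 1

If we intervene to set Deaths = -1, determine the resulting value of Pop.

0

The intervention breaks the incoming arrows to Deaths: Deaths := max(Predator, Rainfall) - 5 no longer applies, and Deaths = -1.
Pop = min(Rainfall, Deaths) + 1  [with Rainfall=5, Deaths=-1]  = 0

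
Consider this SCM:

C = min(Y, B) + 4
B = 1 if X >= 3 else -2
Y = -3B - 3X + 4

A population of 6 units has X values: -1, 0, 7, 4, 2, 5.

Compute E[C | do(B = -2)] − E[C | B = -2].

Under do(B=-2), B's equation is replaced by B=-2 for every unit. Per-unit C: 2, 2, -7, 2, 2, -1. Mean = 0.
Conditioning on B=-2 selects the 3 unit(s) with X ∈ {-1, 0, 2}. Their C values: 2, 2, 2. Mean = 2.
Difference = 0 − 2 = -2.

-2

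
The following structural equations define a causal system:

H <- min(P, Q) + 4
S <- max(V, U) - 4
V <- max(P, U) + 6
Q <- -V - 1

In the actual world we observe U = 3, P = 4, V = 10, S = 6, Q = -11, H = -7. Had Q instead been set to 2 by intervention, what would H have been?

The intervention breaks the incoming arrows to Q: Q <- -V - 1 no longer applies, and Q = 2.
H = min(P, Q) + 4  [with P=4, Q=2]  = 6

6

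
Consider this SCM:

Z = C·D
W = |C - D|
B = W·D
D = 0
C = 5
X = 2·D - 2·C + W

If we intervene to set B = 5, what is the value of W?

5

do(B=5) replaces the equation B = W·D with the constant B = 5.
No directed path runs from B to W, so W keeps its natural value.
W = |C - D|  [with C=5, D=0]  = 5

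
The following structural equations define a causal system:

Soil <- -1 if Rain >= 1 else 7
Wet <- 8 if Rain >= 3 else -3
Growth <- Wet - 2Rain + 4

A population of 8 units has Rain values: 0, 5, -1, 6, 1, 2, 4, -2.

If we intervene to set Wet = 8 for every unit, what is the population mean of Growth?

do(Wet=8) breaks Wet's dependence on Rain. With Wet=8 fixed, Growth across the units is 12, 2, 14, 0, 10, 8, 4, 16, mean 8.25.

8.25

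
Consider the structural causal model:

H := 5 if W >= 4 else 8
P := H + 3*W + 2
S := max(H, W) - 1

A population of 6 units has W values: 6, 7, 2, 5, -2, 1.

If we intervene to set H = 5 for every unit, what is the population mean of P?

16.5

The intervention sets H=5 in all 6 units regardless of W. Recomputing P per unit gives 25, 28, 13, 22, 1, 10; average 16.5.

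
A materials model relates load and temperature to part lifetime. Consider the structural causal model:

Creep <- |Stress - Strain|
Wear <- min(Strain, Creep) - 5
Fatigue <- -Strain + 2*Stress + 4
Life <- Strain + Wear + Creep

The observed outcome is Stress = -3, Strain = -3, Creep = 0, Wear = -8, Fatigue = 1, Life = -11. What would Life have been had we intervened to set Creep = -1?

-12

The intervention breaks the incoming arrows to Creep: Creep <- |Stress - Strain| no longer applies, and Creep = -1.
Wear = min(Strain, Creep) - 5  [with Strain=-3, Creep=-1]  = -8
Life = Strain + Wear + Creep  [with Strain=-3, Wear=-8, Creep=-1]  = -12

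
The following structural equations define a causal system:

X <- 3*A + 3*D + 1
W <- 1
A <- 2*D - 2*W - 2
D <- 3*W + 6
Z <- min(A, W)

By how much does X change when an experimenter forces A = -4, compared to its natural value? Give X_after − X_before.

-54

The intervention breaks the incoming arrows to A: A <- 2*D - 2*W - 2 no longer applies, and A = -4.
D = 3*W + 6  [with W=1]  = 9
X = 3*A + 3*D + 1  [with A=-4, D=9]  = 16
Without intervention: D = 3*W + 6  [with W=1]  = 9; A = 2*D - 2*W - 2  [with D=9, W=1]  = 14; X = 3*A + 3*D + 1  [with A=14, D=9]  = 70.
Change = 16 − 70 = -54.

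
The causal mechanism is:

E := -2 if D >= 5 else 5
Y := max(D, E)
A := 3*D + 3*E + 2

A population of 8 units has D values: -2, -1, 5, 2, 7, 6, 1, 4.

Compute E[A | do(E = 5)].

25.25

Under do(E=5), E's equation is replaced by E=5 for every unit. Per-unit A: 11, 14, 32, 23, 38, 35, 20, 29. Mean = 25.25.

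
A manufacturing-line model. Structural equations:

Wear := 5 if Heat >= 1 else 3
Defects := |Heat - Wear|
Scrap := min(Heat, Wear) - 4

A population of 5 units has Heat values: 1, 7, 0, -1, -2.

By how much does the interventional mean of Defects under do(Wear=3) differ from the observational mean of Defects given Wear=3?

-0.4

The intervention sets Wear=3 in all 5 units regardless of Heat. Recomputing Defects per unit gives 2, 4, 3, 4, 5; average 3.6.
E[Defects|Wear=3] averages over only the 3 units with Wear=3 (Heat = 0, -1, -2): Defects = 3, 4, 5, mean 4.
Difference = 3.6 − 4 = -0.4.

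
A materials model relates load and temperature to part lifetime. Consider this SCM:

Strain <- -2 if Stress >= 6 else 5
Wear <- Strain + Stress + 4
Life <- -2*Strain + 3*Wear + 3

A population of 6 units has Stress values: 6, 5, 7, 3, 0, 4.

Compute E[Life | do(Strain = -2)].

25.5

The intervention sets Strain=-2 in all 6 units regardless of Stress. Recomputing Life per unit gives 31, 28, 34, 22, 13, 25; average 25.5.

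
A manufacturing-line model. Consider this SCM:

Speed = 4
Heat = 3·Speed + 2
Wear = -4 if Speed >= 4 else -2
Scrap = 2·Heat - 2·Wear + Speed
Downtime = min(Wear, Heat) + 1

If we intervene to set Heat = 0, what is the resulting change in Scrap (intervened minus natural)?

Under do(Heat=0), the mechanism Heat = 3·Speed + 2 is discarded; Heat is fixed at 0.
Wear = -4 if Speed >= 4 else -2  [with Speed=4]  = -4
Scrap = 2·Heat - 2·Wear + Speed  [with Heat=0, Wear=-4, Speed=4]  = 12
Without intervention: Heat = 3·Speed + 2  [with Speed=4]  = 14; Wear = -4 if Speed >= 4 else -2  [with Speed=4]  = -4; Scrap = 2·Heat - 2·Wear + Speed  [with Heat=14, Wear=-4, Speed=4]  = 40.
Change = 12 − 40 = -28.

-28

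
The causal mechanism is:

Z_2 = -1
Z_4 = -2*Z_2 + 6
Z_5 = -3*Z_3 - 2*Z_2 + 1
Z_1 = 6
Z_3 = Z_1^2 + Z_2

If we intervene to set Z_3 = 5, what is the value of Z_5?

do(Z_3=5) replaces the equation Z_3 = Z_1^2 + Z_2 with the constant Z_3 = 5.
Z_5 = -3*Z_3 - 2*Z_2 + 1  [with Z_3=5, Z_2=-1]  = -12

-12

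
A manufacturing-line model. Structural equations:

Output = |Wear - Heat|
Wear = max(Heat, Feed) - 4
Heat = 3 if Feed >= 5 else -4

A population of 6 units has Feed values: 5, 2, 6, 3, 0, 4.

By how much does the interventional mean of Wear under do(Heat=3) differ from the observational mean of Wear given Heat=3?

-1.5

do(Heat=3) breaks Heat's dependence on Feed. With Heat=3 fixed, Wear across the units is 1, -1, 2, -1, -1, 0, mean 0.
Observing Heat=3 restricts to units where Heat's equation naturally yields 3: Feed ∈ {5, 6}. In that subpopulation Wear = 1, 2, mean 1.5.
Difference = 0 − 1.5 = -1.5.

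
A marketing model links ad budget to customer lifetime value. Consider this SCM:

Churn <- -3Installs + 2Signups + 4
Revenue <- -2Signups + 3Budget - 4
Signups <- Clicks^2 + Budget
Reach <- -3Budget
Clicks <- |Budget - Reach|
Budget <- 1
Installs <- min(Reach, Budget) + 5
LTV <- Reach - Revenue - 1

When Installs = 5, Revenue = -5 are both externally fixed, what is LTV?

1

Setting Installs = 5, Revenue = -5 by intervention discards those variables' equations.
Reach = -3Budget  [with Budget=1]  = -3
LTV = Reach - Revenue - 1  [with Reach=-3, Revenue=-5]  = 1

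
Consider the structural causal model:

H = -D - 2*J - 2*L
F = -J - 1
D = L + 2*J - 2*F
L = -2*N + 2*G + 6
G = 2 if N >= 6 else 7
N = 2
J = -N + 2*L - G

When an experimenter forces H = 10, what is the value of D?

Intervening sets H = 10 and removes its equation (H = -D - 2*J - 2*L).
Since D is not a descendant of the intervened variable, it is unaffected.
G = 2 if N >= 6 else 7  [with N=2]  = 7
L = -2*N + 2*G + 6  [with N=2, G=7]  = 16
J = -N + 2*L - G  [with N=2, L=16, G=7]  = 23
F = -J - 1  [with J=23]  = -24
D = L + 2*J - 2*F  [with L=16, J=23, F=-24]  = 110

110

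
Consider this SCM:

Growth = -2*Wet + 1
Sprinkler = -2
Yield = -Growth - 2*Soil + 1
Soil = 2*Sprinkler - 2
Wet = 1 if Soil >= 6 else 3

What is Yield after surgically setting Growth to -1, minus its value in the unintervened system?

Intervening sets Growth = -1 and removes its equation (Growth = -2*Wet + 1).
Soil = 2*Sprinkler - 2  [with Sprinkler=-2]  = -6
Yield = -Growth - 2*Soil + 1  [with Growth=-1, Soil=-6]  = 14
Without intervention: Soil = 2*Sprinkler - 2  [with Sprinkler=-2]  = -6; Wet = 1 if Soil >= 6 else 3  [with Soil=-6]  = 3; Growth = -2*Wet + 1  [with Wet=3]  = -5; Yield = -Growth - 2*Soil + 1  [with Growth=-5, Soil=-6]  = 18.
Change = 14 − 18 = -4.

-4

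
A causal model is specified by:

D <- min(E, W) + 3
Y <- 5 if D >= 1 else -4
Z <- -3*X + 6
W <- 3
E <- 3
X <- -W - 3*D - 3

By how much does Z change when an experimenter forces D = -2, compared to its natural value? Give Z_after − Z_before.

-72

do(D=-2) replaces the equation D <- min(E, W) + 3 with the constant D = -2.
X = -W - 3*D - 3  [with W=3, D=-2]  = 0
Z = -3*X + 6  [with X=0]  = 6
Without intervention: D = min(E, W) + 3  [with E=3, W=3]  = 6; X = -W - 3*D - 3  [with W=3, D=6]  = -24; Z = -3*X + 6  [with X=-24]  = 78.
Change = 6 − 78 = -72.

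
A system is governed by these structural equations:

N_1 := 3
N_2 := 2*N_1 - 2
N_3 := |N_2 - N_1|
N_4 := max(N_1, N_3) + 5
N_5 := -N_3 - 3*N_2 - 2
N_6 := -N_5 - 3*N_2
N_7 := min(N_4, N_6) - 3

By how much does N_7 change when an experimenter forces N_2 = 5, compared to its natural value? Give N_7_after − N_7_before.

1

Under do(N_2=5), the mechanism N_2 := 2*N_1 - 2 is discarded; N_2 is fixed at 5.
N_3 = |N_2 - N_1|  [with N_2=5, N_1=3]  = 2
N_4 = max(N_1, N_3) + 5  [with N_1=3, N_3=2]  = 8
N_5 = -N_3 - 3*N_2 - 2  [with N_3=2, N_2=5]  = -19
N_6 = -N_5 - 3*N_2  [with N_5=-19, N_2=5]  = 4
N_7 = min(N_4, N_6) - 3  [with N_4=8, N_6=4]  = 1
Without intervention: N_2 = 2*N_1 - 2  [with N_1=3]  = 4; N_3 = |N_2 - N_1|  [with N_2=4, N_1=3]  = 1; N_4 = max(N_1, N_3) + 5  [with N_1=3, N_3=1]  = 8; N_5 = -N_3 - 3*N_2 - 2  [with N_3=1, N_2=4]  = -15; N_6 = -N_5 - 3*N_2  [with N_5=-15, N_2=4]  = 3; N_7 = min(N_4, N_6) - 3  [with N_4=8, N_6=3]  = 0.
Change = 1 − 0 = 1.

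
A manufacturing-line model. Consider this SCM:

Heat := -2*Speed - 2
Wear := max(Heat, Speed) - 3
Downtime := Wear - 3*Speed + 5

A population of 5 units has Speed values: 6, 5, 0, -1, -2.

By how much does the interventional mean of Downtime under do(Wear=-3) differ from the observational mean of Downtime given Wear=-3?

Under do(Wear=-3), Wear's equation is replaced by Wear=-3 for every unit. Per-unit Downtime: -16, -13, 2, 5, 8. Mean = -2.8.
E[Downtime|Wear=-3] averages over only the 2 units with Wear=-3 (Speed = 0, -1): Downtime = 2, 5, mean 3.5.
Difference = -2.8 − 3.5 = -6.3.

-6.3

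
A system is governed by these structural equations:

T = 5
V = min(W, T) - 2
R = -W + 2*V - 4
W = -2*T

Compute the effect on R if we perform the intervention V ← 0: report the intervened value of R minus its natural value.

The intervention breaks the incoming arrows to V: V = min(W, T) - 2 no longer applies, and V = 0.
W = -2*T  [with T=5]  = -10
R = -W + 2*V - 4  [with W=-10, V=0]  = 6
Without intervention: W = -2*T  [with T=5]  = -10; V = min(W, T) - 2  [with W=-10, T=5]  = -12; R = -W + 2*V - 4  [with W=-10, V=-12]  = -18.
Change = 6 − (-18) = 24.

24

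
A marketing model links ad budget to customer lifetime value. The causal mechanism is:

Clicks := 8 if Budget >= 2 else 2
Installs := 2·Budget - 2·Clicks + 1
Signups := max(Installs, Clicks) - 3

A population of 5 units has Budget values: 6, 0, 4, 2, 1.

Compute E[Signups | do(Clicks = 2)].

Under do(Clicks=2), Clicks's equation is replaced by Clicks=2 for every unit. Per-unit Signups: 6, -1, 2, -1, -1. Mean = 1.

1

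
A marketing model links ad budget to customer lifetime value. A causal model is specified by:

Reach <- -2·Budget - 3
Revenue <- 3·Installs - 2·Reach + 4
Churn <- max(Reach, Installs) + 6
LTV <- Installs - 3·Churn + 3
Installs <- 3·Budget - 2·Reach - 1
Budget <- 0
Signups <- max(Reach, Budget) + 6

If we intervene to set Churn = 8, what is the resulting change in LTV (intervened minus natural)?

Under do(Churn=8), the mechanism Churn <- max(Reach, Installs) + 6 is discarded; Churn is fixed at 8.
Reach = -2·Budget - 3  [with Budget=0]  = -3
Installs = 3·Budget - 2·Reach - 1  [with Budget=0, Reach=-3]  = 5
LTV = Installs - 3·Churn + 3  [with Installs=5, Churn=8]  = -16
Without intervention: Reach = -2·Budget - 3  [with Budget=0]  = -3; Installs = 3·Budget - 2·Reach - 1  [with Budget=0, Reach=-3]  = 5; Churn = max(Reach, Installs) + 6  [with Reach=-3, Installs=5]  = 11; LTV = Installs - 3·Churn + 3  [with Installs=5, Churn=11]  = -25.
Change = -16 − (-25) = 9.

9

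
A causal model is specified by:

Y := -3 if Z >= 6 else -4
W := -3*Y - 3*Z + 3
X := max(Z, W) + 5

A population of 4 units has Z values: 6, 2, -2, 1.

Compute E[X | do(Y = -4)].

17

Under do(Y=-4), Y's equation is replaced by Y=-4 for every unit. Per-unit X: 11, 14, 26, 17. Mean = 17.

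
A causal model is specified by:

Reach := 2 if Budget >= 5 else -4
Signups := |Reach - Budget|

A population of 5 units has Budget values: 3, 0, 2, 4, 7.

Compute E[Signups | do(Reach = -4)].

7.2

Under do(Reach=-4), Reach's equation is replaced by Reach=-4 for every unit. Per-unit Signups: 7, 4, 6, 8, 11. Mean = 7.2.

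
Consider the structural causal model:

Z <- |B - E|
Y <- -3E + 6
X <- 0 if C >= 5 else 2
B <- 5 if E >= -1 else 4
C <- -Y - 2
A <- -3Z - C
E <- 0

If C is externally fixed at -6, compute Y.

The intervention breaks the incoming arrows to C: C <- -Y - 2 no longer applies, and C = -6.
Since Y is not a descendant of the intervened variable, it is unaffected.
Y = -3E + 6  [with E=0]  = 6

6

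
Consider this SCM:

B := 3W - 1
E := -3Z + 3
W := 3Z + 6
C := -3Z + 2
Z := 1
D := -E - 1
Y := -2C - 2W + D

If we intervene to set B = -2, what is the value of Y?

-17

Under do(B=-2), the mechanism B := 3W - 1 is discarded; B is fixed at -2.
Since Y is not a descendant of the intervened variable, it is unaffected.
E = -3Z + 3  [with Z=1]  = 0
W = 3Z + 6  [with Z=1]  = 9
C = -3Z + 2  [with Z=1]  = -1
D = -E - 1  [with E=0]  = -1
Y = -2C - 2W + D  [with C=-1, W=9, D=-1]  = -17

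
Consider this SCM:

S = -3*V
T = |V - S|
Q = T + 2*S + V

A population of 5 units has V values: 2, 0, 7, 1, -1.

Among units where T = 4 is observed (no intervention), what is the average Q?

Observing T=4 restricts to units where T's equation naturally yields 4: V ∈ {1, -1}. In that subpopulation Q = -1, 9, mean 4.

4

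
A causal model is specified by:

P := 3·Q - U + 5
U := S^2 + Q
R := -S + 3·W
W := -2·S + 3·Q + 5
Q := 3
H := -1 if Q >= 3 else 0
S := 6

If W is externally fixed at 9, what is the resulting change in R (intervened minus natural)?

Under do(W=9), the mechanism W := -2·S + 3·Q + 5 is discarded; W is fixed at 9.
R = -S + 3·W  [with S=6, W=9]  = 21
Without intervention: W = -2·S + 3·Q + 5  [with S=6, Q=3]  = 2; R = -S + 3·W  [with S=6, W=2]  = 0.
Change = 21 − 0 = 21.

21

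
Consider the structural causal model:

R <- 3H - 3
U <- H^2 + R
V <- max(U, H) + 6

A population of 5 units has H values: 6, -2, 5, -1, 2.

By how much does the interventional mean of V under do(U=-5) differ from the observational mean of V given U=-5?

Under do(U=-5), U's equation is replaced by U=-5 for every unit. Per-unit V: 12, 4, 11, 5, 8. Mean = 8.
Conditioning on U=-5 selects the 2 unit(s) with H ∈ {-2, -1}. Their V values: 4, 5. Mean = 4.5.
Difference = 8 − 4.5 = 3.5.

3.5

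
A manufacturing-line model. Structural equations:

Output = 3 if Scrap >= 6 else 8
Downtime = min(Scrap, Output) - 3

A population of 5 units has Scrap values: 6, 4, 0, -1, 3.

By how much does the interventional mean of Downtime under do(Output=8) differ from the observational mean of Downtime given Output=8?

do(Output=8) breaks Output's dependence on Scrap. With Output=8 fixed, Downtime across the units is 3, 1, -3, -4, 0, mean -0.6.
Observing Output=8 restricts to units where Output's equation naturally yields 8: Scrap ∈ {4, 0, -1, 3}. In that subpopulation Downtime = 1, -3, -4, 0, mean -1.5.
Difference = -0.6 − (-1.5) = 0.9.

0.9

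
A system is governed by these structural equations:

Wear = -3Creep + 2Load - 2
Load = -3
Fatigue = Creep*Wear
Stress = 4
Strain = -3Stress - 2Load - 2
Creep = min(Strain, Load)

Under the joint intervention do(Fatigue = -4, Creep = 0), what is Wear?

Setting Fatigue = -4, Creep = 0 by intervention discards those variables' equations.
Wear = -3Creep + 2Load - 2  [with Creep=0, Load=-3]  = -8

-8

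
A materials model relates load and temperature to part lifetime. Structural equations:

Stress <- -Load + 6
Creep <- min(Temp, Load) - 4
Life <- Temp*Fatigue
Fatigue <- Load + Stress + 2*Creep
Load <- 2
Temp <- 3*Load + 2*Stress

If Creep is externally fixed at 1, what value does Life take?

Under do(Creep=1), the mechanism Creep <- min(Temp, Load) - 4 is discarded; Creep is fixed at 1.
Stress = -Load + 6  [with Load=2]  = 4
Temp = 3*Load + 2*Stress  [with Load=2, Stress=4]  = 14
Fatigue = Load + Stress + 2*Creep  [with Load=2, Stress=4, Creep=1]  = 8
Life = Temp*Fatigue  [with Temp=14, Fatigue=8]  = 112

112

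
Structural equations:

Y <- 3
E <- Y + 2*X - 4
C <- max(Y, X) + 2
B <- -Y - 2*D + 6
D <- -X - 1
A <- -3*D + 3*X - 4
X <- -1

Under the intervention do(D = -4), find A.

5

The intervention breaks the incoming arrows to D: D <- -X - 1 no longer applies, and D = -4.
A = -3*D + 3*X - 4  [with D=-4, X=-1]  = 5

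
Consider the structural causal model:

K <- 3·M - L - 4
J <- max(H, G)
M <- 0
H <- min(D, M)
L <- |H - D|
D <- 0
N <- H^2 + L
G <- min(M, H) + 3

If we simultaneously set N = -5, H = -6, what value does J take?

-3

Under do(N = -5, H = -6), each intervened variable's structural equation is replaced by its fixed value.
G = min(M, H) + 3  [with M=0, H=-6]  = -3
J = max(H, G)  [with H=-6, G=-3]  = -3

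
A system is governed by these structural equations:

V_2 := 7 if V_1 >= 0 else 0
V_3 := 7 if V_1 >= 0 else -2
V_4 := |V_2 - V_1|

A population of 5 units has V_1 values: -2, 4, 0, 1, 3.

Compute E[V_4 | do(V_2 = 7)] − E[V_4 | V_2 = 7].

0.8

Under do(V_2=7), V_2's equation is replaced by V_2=7 for every unit. Per-unit V_4: 9, 3, 7, 6, 4. Mean = 5.8.
Conditioning on V_2=7 selects the 4 unit(s) with V_1 ∈ {4, 0, 1, 3}. Their V_4 values: 3, 7, 6, 4. Mean = 5.
Difference = 5.8 − 5 = 0.8.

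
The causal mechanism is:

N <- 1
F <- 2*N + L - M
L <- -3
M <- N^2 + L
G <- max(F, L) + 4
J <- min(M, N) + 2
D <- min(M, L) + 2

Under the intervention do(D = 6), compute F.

1

do(D=6) replaces the equation D <- min(M, L) + 2 with the constant D = 6.
No directed path runs from D to F, so F keeps its natural value.
M = N^2 + L  [with N=1, L=-3]  = -2
F = 2*N + L - M  [with N=1, L=-3, M=-2]  = 1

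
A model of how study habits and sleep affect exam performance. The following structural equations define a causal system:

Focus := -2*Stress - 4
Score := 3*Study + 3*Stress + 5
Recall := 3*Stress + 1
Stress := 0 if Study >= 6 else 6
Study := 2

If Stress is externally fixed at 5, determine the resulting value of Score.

26

Under do(Stress=5), the mechanism Stress := 0 if Study >= 6 else 6 is discarded; Stress is fixed at 5.
Score = 3*Study + 3*Stress + 5  [with Study=2, Stress=5]  = 26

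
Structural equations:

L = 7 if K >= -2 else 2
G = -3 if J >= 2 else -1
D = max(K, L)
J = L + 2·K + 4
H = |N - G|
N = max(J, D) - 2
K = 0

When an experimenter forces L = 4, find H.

9

Under do(L=4), the mechanism L = 7 if K >= -2 else 2 is discarded; L is fixed at 4.
D = max(K, L)  [with K=0, L=4]  = 4
J = L + 2·K + 4  [with L=4, K=0]  = 8
N = max(J, D) - 2  [with J=8, D=4]  = 6
G = -3 if J >= 2 else -1  [with J=8]  = -3
H = |N - G|  [with N=6, G=-3]  = 9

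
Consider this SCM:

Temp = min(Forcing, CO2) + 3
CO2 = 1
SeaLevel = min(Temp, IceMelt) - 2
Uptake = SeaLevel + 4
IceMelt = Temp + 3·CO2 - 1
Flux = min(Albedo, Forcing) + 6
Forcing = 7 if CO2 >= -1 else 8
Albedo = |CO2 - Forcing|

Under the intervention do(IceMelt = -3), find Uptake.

do(IceMelt=-3) replaces the equation IceMelt = Temp + 3·CO2 - 1 with the constant IceMelt = -3.
Forcing = 7 if CO2 >= -1 else 8  [with CO2=1]  = 7
Temp = min(Forcing, CO2) + 3  [with Forcing=7, CO2=1]  = 4
SeaLevel = min(Temp, IceMelt) - 2  [with Temp=4, IceMelt=-3]  = -5
Uptake = SeaLevel + 4  [with SeaLevel=-5]  = -1

-1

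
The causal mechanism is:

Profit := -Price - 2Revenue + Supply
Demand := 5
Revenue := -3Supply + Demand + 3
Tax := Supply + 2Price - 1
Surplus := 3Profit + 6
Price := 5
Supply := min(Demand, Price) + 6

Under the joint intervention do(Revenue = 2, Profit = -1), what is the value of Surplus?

Setting Revenue = 2, Profit = -1 by intervention discards those variables' equations.
Surplus = 3Profit + 6  [with Profit=-1]  = 3

3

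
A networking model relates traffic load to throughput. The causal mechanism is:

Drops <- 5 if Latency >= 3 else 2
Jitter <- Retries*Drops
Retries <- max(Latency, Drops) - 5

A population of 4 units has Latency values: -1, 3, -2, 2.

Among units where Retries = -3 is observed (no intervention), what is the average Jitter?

Conditioning on Retries=-3 selects the 3 unit(s) with Latency ∈ {-1, -2, 2}. Their Jitter values: -6, -6, -6. Mean = -6.

-6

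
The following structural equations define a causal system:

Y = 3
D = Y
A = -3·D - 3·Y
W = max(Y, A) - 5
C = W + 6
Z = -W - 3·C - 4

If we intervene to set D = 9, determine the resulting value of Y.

3

Under do(D=9), the mechanism D = Y is discarded; D is fixed at 9.
Y is not downstream of the intervention, so its value is determined by the original equations.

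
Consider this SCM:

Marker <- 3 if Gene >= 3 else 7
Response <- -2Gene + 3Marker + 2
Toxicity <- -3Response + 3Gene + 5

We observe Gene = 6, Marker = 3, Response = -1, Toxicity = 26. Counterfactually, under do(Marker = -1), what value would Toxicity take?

62

Under do(Marker=-1), the mechanism Marker <- 3 if Gene >= 3 else 7 is discarded; Marker is fixed at -1.
Response = -2Gene + 3Marker + 2  [with Gene=6, Marker=-1]  = -13
Toxicity = -3Response + 3Gene + 5  [with Response=-13, Gene=6]  = 62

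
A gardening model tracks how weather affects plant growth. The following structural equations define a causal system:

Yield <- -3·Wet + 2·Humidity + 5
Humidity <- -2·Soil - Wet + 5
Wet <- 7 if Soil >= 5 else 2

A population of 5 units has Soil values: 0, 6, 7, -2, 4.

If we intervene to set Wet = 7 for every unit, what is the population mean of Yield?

The intervention sets Wet=7 in all 5 units regardless of Soil. Recomputing Yield per unit gives -20, -44, -48, -12, -36; average -32.

-32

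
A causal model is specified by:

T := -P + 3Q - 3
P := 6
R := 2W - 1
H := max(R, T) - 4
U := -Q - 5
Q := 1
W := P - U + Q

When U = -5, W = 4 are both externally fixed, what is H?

Under do(U = -5, W = 4), each intervened variable's structural equation is replaced by its fixed value.
T = -P + 3Q - 3  [with P=6, Q=1]  = -6
R = 2W - 1  [with W=4]  = 7
H = max(R, T) - 4  [with R=7, T=-6]  = 3

3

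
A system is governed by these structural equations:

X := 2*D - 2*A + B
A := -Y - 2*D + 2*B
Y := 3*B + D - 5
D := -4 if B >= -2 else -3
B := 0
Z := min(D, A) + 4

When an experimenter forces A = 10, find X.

-28

Intervening sets A = 10 and removes its equation (A := -Y - 2*D + 2*B).
D = -4 if B >= -2 else -3  [with B=0]  = -4
X = 2*D - 2*A + B  [with D=-4, A=10, B=0]  = -28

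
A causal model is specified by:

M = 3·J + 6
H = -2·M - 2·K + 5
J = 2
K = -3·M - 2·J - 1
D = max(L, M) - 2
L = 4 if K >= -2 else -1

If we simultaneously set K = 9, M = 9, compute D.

7

Setting K = 9, M = 9 by intervention discards those variables' equations.
L = 4 if K >= -2 else -1  [with K=9]  = 4
D = max(L, M) - 2  [with L=4, M=9]  = 7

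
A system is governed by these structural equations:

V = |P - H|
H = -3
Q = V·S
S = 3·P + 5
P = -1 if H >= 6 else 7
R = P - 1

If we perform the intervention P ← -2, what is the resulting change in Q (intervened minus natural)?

-261

Under do(P=-2), the mechanism P = -1 if H >= 6 else 7 is discarded; P is fixed at -2.
V = |P - H|  [with P=-2, H=-3]  = 1
S = 3·P + 5  [with P=-2]  = -1
Q = V·S  [with V=1, S=-1]  = -1
Without intervention: P = -1 if H >= 6 else 7  [with H=-3]  = 7; V = |P - H|  [with P=7, H=-3]  = 10; S = 3·P + 5  [with P=7]  = 26; Q = V·S  [with V=10, S=26]  = 260.
Change = -1 − 260 = -261.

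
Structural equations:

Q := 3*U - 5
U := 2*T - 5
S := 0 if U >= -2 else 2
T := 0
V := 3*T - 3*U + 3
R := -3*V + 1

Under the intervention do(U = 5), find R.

37

do(U=5) replaces the equation U := 2*T - 5 with the constant U = 5.
V = 3*T - 3*U + 3  [with T=0, U=5]  = -12
R = -3*V + 1  [with V=-12]  = 37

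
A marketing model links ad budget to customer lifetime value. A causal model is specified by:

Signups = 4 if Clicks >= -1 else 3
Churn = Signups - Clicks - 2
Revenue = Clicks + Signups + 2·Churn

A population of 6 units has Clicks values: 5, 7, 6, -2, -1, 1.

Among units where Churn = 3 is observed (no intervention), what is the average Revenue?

8

E[Revenue|Churn=3] averages over only the 2 units with Churn=3 (Clicks = -2, -1): Revenue = 7, 9, mean 8.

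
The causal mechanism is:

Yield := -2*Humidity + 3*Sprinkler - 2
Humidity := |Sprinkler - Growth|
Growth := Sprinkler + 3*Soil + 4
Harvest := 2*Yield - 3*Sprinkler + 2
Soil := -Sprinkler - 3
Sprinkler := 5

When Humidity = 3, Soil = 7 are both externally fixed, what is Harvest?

The joint intervention fixes Humidity = 3, Soil = 7, removing each variable's own equation.
Yield = -2*Humidity + 3*Sprinkler - 2  [with Humidity=3, Sprinkler=5]  = 7
Harvest = 2*Yield - 3*Sprinkler + 2  [with Yield=7, Sprinkler=5]  = 1

1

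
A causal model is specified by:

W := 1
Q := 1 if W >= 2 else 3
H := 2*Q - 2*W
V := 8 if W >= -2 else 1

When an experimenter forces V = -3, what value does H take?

Under do(V=-3), the mechanism V := 8 if W >= -2 else 1 is discarded; V is fixed at -3.
Since H is not a descendant of the intervened variable, it is unaffected.
Q = 1 if W >= 2 else 3  [with W=1]  = 3
H = 2*Q - 2*W  [with Q=3, W=1]  = 4

4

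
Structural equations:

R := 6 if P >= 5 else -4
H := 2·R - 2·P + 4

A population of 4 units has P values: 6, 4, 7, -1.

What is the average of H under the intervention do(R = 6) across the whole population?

8

Under do(R=6), R's equation is replaced by R=6 for every unit. Per-unit H: 4, 8, 2, 18. Mean = 8.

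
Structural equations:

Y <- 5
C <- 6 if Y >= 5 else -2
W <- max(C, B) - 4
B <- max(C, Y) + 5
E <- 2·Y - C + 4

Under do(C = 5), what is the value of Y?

5

Under do(C=5), the mechanism C <- 6 if Y >= 5 else -2 is discarded; C is fixed at 5.
Y is not downstream of the intervention, so its value is determined by the original equations.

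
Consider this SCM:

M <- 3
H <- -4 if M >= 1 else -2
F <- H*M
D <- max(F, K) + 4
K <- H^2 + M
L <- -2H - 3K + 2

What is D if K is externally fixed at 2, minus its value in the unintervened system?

-17

Under do(K=2), the mechanism K <- H^2 + M is discarded; K is fixed at 2.
H = -4 if M >= 1 else -2  [with M=3]  = -4
F = H*M  [with H=-4, M=3]  = -12
D = max(F, K) + 4  [with F=-12, K=2]  = 6
Without intervention: H = -4 if M >= 1 else -2  [with M=3]  = -4; F = H*M  [with H=-4, M=3]  = -12; K = H^2 + M  [with H=-4, M=3]  = 19; D = max(F, K) + 4  [with F=-12, K=19]  = 23.
Change = 6 − 23 = -17.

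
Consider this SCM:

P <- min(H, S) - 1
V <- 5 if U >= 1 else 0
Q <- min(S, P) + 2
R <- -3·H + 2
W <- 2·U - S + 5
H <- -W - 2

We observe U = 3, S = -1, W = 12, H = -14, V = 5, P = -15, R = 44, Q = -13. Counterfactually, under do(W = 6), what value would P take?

-9

The intervention breaks the incoming arrows to W: W <- 2·U - S + 5 no longer applies, and W = 6.
H = -W - 2  [with W=6]  = -8
P = min(H, S) - 1  [with H=-8, S=-1]  = -9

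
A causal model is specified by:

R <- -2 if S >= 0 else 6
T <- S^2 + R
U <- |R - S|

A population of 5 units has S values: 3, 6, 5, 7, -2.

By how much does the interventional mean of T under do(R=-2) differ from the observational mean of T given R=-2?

Under do(R=-2), R's equation is replaced by R=-2 for every unit. Per-unit T: 7, 34, 23, 47, 2. Mean = 22.6.
Observing R=-2 restricts to units where R's equation naturally yields -2: S ∈ {3, 6, 5, 7}. In that subpopulation T = 7, 34, 23, 47, mean 27.75.
Difference = 22.6 − 27.75 = -5.15.

-5.15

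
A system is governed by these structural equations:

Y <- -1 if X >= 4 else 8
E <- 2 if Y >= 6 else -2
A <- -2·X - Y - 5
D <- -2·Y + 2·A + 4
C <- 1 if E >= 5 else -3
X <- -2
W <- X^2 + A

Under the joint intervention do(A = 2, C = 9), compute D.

Under do(A = 2, C = 9), each intervened variable's structural equation is replaced by its fixed value.
Y = -1 if X >= 4 else 8  [with X=-2]  = 8
D = -2·Y + 2·A + 4  [with Y=8, A=2]  = -8

-8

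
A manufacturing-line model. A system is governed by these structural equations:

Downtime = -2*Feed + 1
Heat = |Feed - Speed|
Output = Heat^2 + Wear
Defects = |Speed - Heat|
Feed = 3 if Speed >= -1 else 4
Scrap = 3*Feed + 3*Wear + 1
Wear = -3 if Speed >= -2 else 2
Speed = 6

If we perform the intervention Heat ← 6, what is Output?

33

The intervention breaks the incoming arrows to Heat: Heat = |Feed - Speed| no longer applies, and Heat = 6.
Wear = -3 if Speed >= -2 else 2  [with Speed=6]  = -3
Output = Heat^2 + Wear  [with Heat=6, Wear=-3]  = 33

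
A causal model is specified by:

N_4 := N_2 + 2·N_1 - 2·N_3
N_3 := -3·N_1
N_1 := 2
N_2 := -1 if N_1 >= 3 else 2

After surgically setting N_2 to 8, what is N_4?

24

Under do(N_2=8), the mechanism N_2 := -1 if N_1 >= 3 else 2 is discarded; N_2 is fixed at 8.
N_3 = -3·N_1  [with N_1=2]  = -6
N_4 = N_2 + 2·N_1 - 2·N_3  [with N_2=8, N_1=2, N_3=-6]  = 24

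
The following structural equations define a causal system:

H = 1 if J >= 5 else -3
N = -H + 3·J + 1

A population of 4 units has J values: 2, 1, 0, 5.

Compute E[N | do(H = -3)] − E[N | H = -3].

3

The intervention sets H=-3 in all 4 units regardless of J. Recomputing N per unit gives 10, 7, 4, 19; average 10.
E[N|H=-3] averages over only the 3 units with H=-3 (J = 2, 1, 0): N = 10, 7, 4, mean 7.
Difference = 10 − 7 = 3.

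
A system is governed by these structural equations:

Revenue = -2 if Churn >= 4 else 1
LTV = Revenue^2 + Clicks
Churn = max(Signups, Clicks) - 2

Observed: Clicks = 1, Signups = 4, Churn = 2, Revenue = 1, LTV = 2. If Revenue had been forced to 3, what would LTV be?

10

Intervening sets Revenue = 3 and removes its equation (Revenue = -2 if Churn >= 4 else 1).
LTV = Revenue^2 + Clicks  [with Revenue=3, Clicks=1]  = 10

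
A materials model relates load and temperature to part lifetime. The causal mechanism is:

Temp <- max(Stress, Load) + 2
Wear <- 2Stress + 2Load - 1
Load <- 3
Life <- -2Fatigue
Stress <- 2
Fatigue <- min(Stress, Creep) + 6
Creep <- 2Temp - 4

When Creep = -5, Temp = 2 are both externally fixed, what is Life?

-2

The joint intervention fixes Creep = -5, Temp = 2, removing each variable's own equation.
Fatigue = min(Stress, Creep) + 6  [with Stress=2, Creep=-5]  = 1
Life = -2Fatigue  [with Fatigue=1]  = -2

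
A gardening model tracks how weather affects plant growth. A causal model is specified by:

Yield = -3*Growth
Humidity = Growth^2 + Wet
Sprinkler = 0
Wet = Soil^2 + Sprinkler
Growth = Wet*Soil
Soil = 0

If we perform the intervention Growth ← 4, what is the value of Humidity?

16

Intervening sets Growth = 4 and removes its equation (Growth = Wet*Soil).
Wet = Soil^2 + Sprinkler  [with Soil=0, Sprinkler=0]  = 0
Humidity = Growth^2 + Wet  [with Growth=4, Wet=0]  = 16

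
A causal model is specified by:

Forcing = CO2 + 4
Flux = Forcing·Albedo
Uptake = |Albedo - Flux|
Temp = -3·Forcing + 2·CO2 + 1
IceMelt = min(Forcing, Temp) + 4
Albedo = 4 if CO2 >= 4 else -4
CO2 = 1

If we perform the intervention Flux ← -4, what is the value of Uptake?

Intervening sets Flux = -4 and removes its equation (Flux = Forcing·Albedo).
Albedo = 4 if CO2 >= 4 else -4  [with CO2=1]  = -4
Uptake = |Albedo - Flux|  [with Albedo=-4, Flux=-4]  = 0

0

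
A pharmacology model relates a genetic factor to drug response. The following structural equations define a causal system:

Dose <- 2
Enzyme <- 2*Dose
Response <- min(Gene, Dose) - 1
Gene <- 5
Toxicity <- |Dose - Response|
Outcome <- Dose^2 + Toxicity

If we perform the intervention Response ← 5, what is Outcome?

Under do(Response=5), the mechanism Response <- min(Gene, Dose) - 1 is discarded; Response is fixed at 5.
Toxicity = |Dose - Response|  [with Dose=2, Response=5]  = 3
Outcome = Dose^2 + Toxicity  [with Dose=2, Toxicity=3]  = 7

7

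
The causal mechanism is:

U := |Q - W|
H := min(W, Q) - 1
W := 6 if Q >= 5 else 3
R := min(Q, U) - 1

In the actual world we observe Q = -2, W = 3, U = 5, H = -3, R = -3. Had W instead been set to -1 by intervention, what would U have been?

The intervention breaks the incoming arrows to W: W := 6 if Q >= 5 else 3 no longer applies, and W = -1.
U = |Q - W|  [with Q=-2, W=-1]  = 1

1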